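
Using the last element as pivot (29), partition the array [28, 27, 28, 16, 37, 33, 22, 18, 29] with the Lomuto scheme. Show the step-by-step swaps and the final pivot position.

Lomuto partition with pivot = 29:

Initial array: [28, 27, 28, 16, 37, 33, 22, 18, 29]

arr[0]=28 <= 29: swap with position 0, array becomes [28, 27, 28, 16, 37, 33, 22, 18, 29]
arr[1]=27 <= 29: swap with position 1, array becomes [28, 27, 28, 16, 37, 33, 22, 18, 29]
arr[2]=28 <= 29: swap with position 2, array becomes [28, 27, 28, 16, 37, 33, 22, 18, 29]
arr[3]=16 <= 29: swap with position 3, array becomes [28, 27, 28, 16, 37, 33, 22, 18, 29]
arr[4]=37 > 29: no swap
arr[5]=33 > 29: no swap
arr[6]=22 <= 29: swap with position 4, array becomes [28, 27, 28, 16, 22, 33, 37, 18, 29]
arr[7]=18 <= 29: swap with position 5, array becomes [28, 27, 28, 16, 22, 18, 37, 33, 29]

Place pivot at position 6: [28, 27, 28, 16, 22, 18, 29, 33, 37]
Pivot position: 6

After partitioning with pivot 29, the array becomes [28, 27, 28, 16, 22, 18, 29, 33, 37]. The pivot is placed at index 6. All elements to the left of the pivot are <= 29, and all elements to the right are > 29.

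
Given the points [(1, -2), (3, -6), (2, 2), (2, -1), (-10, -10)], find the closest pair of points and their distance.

Computing all pairwise distances among 5 points:

d((1, -2), (3, -6)) = 4.4721
d((1, -2), (2, 2)) = 4.1231
d((1, -2), (2, -1)) = 1.4142 <-- minimum
d((1, -2), (-10, -10)) = 13.6015
d((3, -6), (2, 2)) = 8.0623
d((3, -6), (2, -1)) = 5.099
d((3, -6), (-10, -10)) = 13.6015
d((2, 2), (2, -1)) = 3.0
d((2, 2), (-10, -10)) = 16.9706
d((2, -1), (-10, -10)) = 15.0

Closest pair: (1, -2) and (2, -1) with distance 1.4142

The closest pair is (1, -2) and (2, -1) with Euclidean distance 1.4142. For 5 points, brute-force pairwise comparison is shown above. For large n, the divide-and-conquer algorithm (sort by x, recurse on halves, check the dividing strip) achieves O(n log n).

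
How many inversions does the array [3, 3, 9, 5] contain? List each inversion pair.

Finding inversions in [3, 3, 9, 5]:

(2, 3): arr[2]=9 > arr[3]=5

Total inversions: 1

The array has 1 inversion(s): (2,3). Each pair (i,j) satisfies i < j and arr[i] > arr[j].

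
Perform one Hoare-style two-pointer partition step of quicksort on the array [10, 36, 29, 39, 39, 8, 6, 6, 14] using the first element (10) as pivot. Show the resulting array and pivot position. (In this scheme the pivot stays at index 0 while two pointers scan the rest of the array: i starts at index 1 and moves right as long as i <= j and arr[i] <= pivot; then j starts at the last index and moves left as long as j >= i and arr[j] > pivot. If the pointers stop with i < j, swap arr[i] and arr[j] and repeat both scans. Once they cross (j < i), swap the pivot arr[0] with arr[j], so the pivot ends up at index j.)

Hoare-style two-pointer partition with pivot = 10:

Initial array: [10, 36, 29, 39, 39, 8, 6, 6, 14]

Pointers start at i = 1, j = 8.
i stops at index 1 (arr[1]=36 > 10), j stops at index 7 (arr[7]=6 <= 10): swap arr[1] and arr[7], array becomes [10, 6, 29, 39, 39, 8, 6, 36, 14]
i stops at index 2 (arr[2]=29 > 10), j stops at index 6 (arr[6]=6 <= 10): swap arr[2] and arr[6], array becomes [10, 6, 6, 39, 39, 8, 29, 36, 14]
i stops at index 3 (arr[3]=39 > 10), j stops at index 5 (arr[5]=8 <= 10): swap arr[3] and arr[5], array becomes [10, 6, 6, 8, 39, 39, 29, 36, 14]
i ends at 4, j ends at 3: the pointers have crossed (j < i), so scanning stops.

Swap pivot arr[0] with arr[3] to place pivot at position 3: [8, 6, 6, 10, 39, 39, 29, 36, 14]
Pivot position: 3

After partitioning with pivot 10, the array becomes [8, 6, 6, 10, 39, 39, 29, 36, 14]. The pivot is placed at index 3. All elements to the left of the pivot are <= 10, and all elements to the right are > 10.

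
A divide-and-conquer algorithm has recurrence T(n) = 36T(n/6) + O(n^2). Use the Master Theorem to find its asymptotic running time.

Master Theorem for T(n) = 36T(n/6) + O(n^2):

a = 36, b = 6, c = 2
log_b(a) = log_6(36) = 2.0000

Case 2: c = 2 = log_6(36) = 2.0000
T(n) = O(n^2 log n) = O(n^2 log n)

For T(n) = 36T(n/6) + O(n^2): log_6(36) = 2.0000. This is Case 2 of the Master Theorem (c = log_b(a), equal work at all levels), giving O(n^2 log n).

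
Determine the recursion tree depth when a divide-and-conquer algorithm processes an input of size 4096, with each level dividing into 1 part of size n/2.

For divide and conquer with division factor 2:

Problem sizes at each level:
Level 0: 4096
Level 1: 2048
Level 2: 1024
Level 3: 512
Level 4: 256
Level 5: 128
Level 6: 64
Level 7: 32
Level 8: 16
Level 9: 8
Level 10: 4
Level 11: 2
Level 12: 1

The root is level 0 and the size-1 base case is level 12 (the tree spans levels 0 through 12, i.e. 13 levels counting the root), so the depth is the number of divisions: log_2(4096) = 12

The recursion tree depth is log_2(4096) = 12. At each level, the problem size is divided by 2, so it takes 12 divisions to reduce to a base case of size 1. The algorithm makes 1 recursive call at each level.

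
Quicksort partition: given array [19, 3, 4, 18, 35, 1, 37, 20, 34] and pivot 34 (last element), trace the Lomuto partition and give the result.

Lomuto partition with pivot = 34:

Initial array: [19, 3, 4, 18, 35, 1, 37, 20, 34]

arr[0]=19 <= 34: swap with position 0, array becomes [19, 3, 4, 18, 35, 1, 37, 20, 34]
arr[1]=3 <= 34: swap with position 1, array becomes [19, 3, 4, 18, 35, 1, 37, 20, 34]
arr[2]=4 <= 34: swap with position 2, array becomes [19, 3, 4, 18, 35, 1, 37, 20, 34]
arr[3]=18 <= 34: swap with position 3, array becomes [19, 3, 4, 18, 35, 1, 37, 20, 34]
arr[4]=35 > 34: no swap
arr[5]=1 <= 34: swap with position 4, array becomes [19, 3, 4, 18, 1, 35, 37, 20, 34]
arr[6]=37 > 34: no swap
arr[7]=20 <= 34: swap with position 5, array becomes [19, 3, 4, 18, 1, 20, 37, 35, 34]

Place pivot at position 6: [19, 3, 4, 18, 1, 20, 34, 35, 37]
Pivot position: 6

After partitioning with pivot 34, the array becomes [19, 3, 4, 18, 1, 20, 34, 35, 37]. The pivot is placed at index 6. All elements to the left of the pivot are <= 34, and all elements to the right are > 34.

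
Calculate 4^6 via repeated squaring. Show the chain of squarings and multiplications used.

Computing 4^6 by squaring (build up from 4^1; each line after the first costs one multiplication):

4^1 = 4
4^2 = (4^1)^2 = 4^2 = 16
4^3 = 4 * 4^2 = 4 * 16 = 64
4^6 = (4^3)^2 = 64^2 = 4096

Result: 4096
Multiplications needed: 3 (3 lines after 4^1)

4^6 = 4096. Using exponentiation by squaring, this requires 3 multiplications. The key idea: if the exponent is even, square the half-power; if odd, multiply by the base once.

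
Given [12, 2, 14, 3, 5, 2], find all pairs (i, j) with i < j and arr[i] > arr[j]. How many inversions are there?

Finding inversions in [12, 2, 14, 3, 5, 2]:

(0, 1): arr[0]=12 > arr[1]=2
(0, 3): arr[0]=12 > arr[3]=3
(0, 4): arr[0]=12 > arr[4]=5
(0, 5): arr[0]=12 > arr[5]=2
(2, 3): arr[2]=14 > arr[3]=3
(2, 4): arr[2]=14 > arr[4]=5
(2, 5): arr[2]=14 > arr[5]=2
(3, 5): arr[3]=3 > arr[5]=2
(4, 5): arr[4]=5 > arr[5]=2

Total inversions: 9

The array has 9 inversion(s): (0,1), (0,3), (0,4), (0,5), (2,3), (2,4), (2,5), (3,5), (4,5). Each pair (i,j) satisfies i < j and arr[i] > arr[j].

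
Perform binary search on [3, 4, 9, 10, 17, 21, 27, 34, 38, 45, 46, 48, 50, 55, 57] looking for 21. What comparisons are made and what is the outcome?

Binary search for 21 in [3, 4, 9, 10, 17, 21, 27, 34, 38, 45, 46, 48, 50, 55, 57]:

lo=0, hi=14, mid=7, arr[mid]=34 -> 34 > 21, search left half
lo=0, hi=6, mid=3, arr[mid]=10 -> 10 < 21, search right half
lo=4, hi=6, mid=5, arr[mid]=21 -> Found target at index 5!

Binary search finds 21 at index 5 after 3 comparisons. The search repeatedly halves the search space by comparing with the middle element.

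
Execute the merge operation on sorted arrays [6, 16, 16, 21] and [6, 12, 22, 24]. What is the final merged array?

Merging process:

Compare 6 vs 6: take 6 from left. Merged: [6]
Compare 16 vs 6: take 6 from right. Merged: [6, 6]
Compare 16 vs 12: take 12 from right. Merged: [6, 6, 12]
Compare 16 vs 22: take 16 from left. Merged: [6, 6, 12, 16]
Compare 16 vs 22: take 16 from left. Merged: [6, 6, 12, 16, 16]
Compare 21 vs 22: take 21 from left. Merged: [6, 6, 12, 16, 16, 21]
Append remaining from right: [22, 24]. Merged: [6, 6, 12, 16, 16, 21, 22, 24]

Final merged array: [6, 6, 12, 16, 16, 21, 22, 24]
Total comparisons: 6

The merged array is [6, 6, 12, 16, 16, 21, 22, 24], requiring 6 comparisons. The merge step runs in O(n) time where n is the total number of elements.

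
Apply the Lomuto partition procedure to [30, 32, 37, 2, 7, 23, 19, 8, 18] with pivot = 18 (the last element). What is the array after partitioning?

Lomuto partition with pivot = 18:

Initial array: [30, 32, 37, 2, 7, 23, 19, 8, 18]

arr[0]=30 > 18: no swap
arr[1]=32 > 18: no swap
arr[2]=37 > 18: no swap
arr[3]=2 <= 18: swap with position 0, array becomes [2, 32, 37, 30, 7, 23, 19, 8, 18]
arr[4]=7 <= 18: swap with position 1, array becomes [2, 7, 37, 30, 32, 23, 19, 8, 18]
arr[5]=23 > 18: no swap
arr[6]=19 > 18: no swap
arr[7]=8 <= 18: swap with position 2, array becomes [2, 7, 8, 30, 32, 23, 19, 37, 18]

Place pivot at position 3: [2, 7, 8, 18, 32, 23, 19, 37, 30]
Pivot position: 3

After partitioning with pivot 18, the array becomes [2, 7, 8, 18, 32, 23, 19, 37, 30]. The pivot is placed at index 3. All elements to the left of the pivot are <= 18, and all elements to the right are > 18.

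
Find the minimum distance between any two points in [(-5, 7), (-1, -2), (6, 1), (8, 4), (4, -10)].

Computing all pairwise distances among 5 points:

d((-5, 7), (-1, -2)) = 9.8489
d((-5, 7), (6, 1)) = 12.53
d((-5, 7), (8, 4)) = 13.3417
d((-5, 7), (4, -10)) = 19.2354
d((-1, -2), (6, 1)) = 7.6158
d((-1, -2), (8, 4)) = 10.8167
d((-1, -2), (4, -10)) = 9.434
d((6, 1), (8, 4)) = 3.6056 <-- minimum
d((6, 1), (4, -10)) = 11.1803
d((8, 4), (4, -10)) = 14.5602

Closest pair: (6, 1) and (8, 4) with distance 3.6056

The closest pair is (6, 1) and (8, 4) with Euclidean distance 3.6056. For 5 points, brute-force pairwise comparison is shown above. For large n, the divide-and-conquer algorithm (sort by x, recurse on halves, check the dividing strip) achieves O(n log n).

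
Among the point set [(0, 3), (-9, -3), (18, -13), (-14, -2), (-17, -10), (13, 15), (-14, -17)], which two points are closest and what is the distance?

Computing all pairwise distances among 7 points:

d((0, 3), (-9, -3)) = 10.8167
d((0, 3), (18, -13)) = 24.0832
d((0, 3), (-14, -2)) = 14.8661
d((0, 3), (-17, -10)) = 21.4009
d((0, 3), (13, 15)) = 17.6918
d((0, 3), (-14, -17)) = 24.4131
d((-9, -3), (18, -13)) = 28.7924
d((-9, -3), (-14, -2)) = 5.099 <-- minimum
d((-9, -3), (-17, -10)) = 10.6301
d((-9, -3), (13, 15)) = 28.4253
d((-9, -3), (-14, -17)) = 14.8661
d((18, -13), (-14, -2)) = 33.8378
d((18, -13), (-17, -10)) = 35.1283
d((18, -13), (13, 15)) = 28.4429
d((18, -13), (-14, -17)) = 32.249
d((-14, -2), (-17, -10)) = 8.544
d((-14, -2), (13, 15)) = 31.9061
d((-14, -2), (-14, -17)) = 15.0
d((-17, -10), (13, 15)) = 39.0512
d((-17, -10), (-14, -17)) = 7.6158
d((13, 15), (-14, -17)) = 41.8688

Closest pair: (-9, -3) and (-14, -2) with distance 5.099

The closest pair is (-9, -3) and (-14, -2) with Euclidean distance 5.099. For 7 points, brute-force pairwise comparison is shown above. For large n, the divide-and-conquer algorithm (sort by x, recurse on halves, check the dividing strip) achieves O(n log n).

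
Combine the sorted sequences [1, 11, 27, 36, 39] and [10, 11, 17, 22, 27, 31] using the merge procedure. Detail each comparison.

Merging process:

Compare 1 vs 10: take 1 from left. Merged: [1]
Compare 11 vs 10: take 10 from right. Merged: [1, 10]
Compare 11 vs 11: take 11 from left. Merged: [1, 10, 11]
Compare 27 vs 11: take 11 from right. Merged: [1, 10, 11, 11]
Compare 27 vs 17: take 17 from right. Merged: [1, 10, 11, 11, 17]
Compare 27 vs 22: take 22 from right. Merged: [1, 10, 11, 11, 17, 22]
Compare 27 vs 27: take 27 from left. Merged: [1, 10, 11, 11, 17, 22, 27]
Compare 36 vs 27: take 27 from right. Merged: [1, 10, 11, 11, 17, 22, 27, 27]
Compare 36 vs 31: take 31 from right. Merged: [1, 10, 11, 11, 17, 22, 27, 27, 31]
Append remaining from left: [36, 39]. Merged: [1, 10, 11, 11, 17, 22, 27, 27, 31, 36, 39]

Final merged array: [1, 10, 11, 11, 17, 22, 27, 27, 31, 36, 39]
Total comparisons: 9

The merged array is [1, 10, 11, 11, 17, 22, 27, 27, 31, 36, 39], requiring 9 comparisons. The merge step runs in O(n) time where n is the total number of elements.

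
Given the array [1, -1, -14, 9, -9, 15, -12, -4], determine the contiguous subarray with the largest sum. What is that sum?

Using Kadane's algorithm on [1, -1, -14, 9, -9, 15, -12, -4]:

Scanning through the array:
Position 1 (value -1): max_ending_here = 0, max_so_far = 1
Position 2 (value -14): max_ending_here = -14, max_so_far = 1
Position 3 (value 9): max_ending_here = 9, max_so_far = 9
Position 4 (value -9): max_ending_here = 0, max_so_far = 9
Position 5 (value 15): max_ending_here = 15, max_so_far = 15
Position 6 (value -12): max_ending_here = 3, max_so_far = 15
Position 7 (value -4): max_ending_here = -1, max_so_far = 15

Maximum subarray: [9, -9, 15]
Maximum sum: 15

The maximum subarray is [9, -9, 15] with sum 15. This subarray runs from index 3 to index 5.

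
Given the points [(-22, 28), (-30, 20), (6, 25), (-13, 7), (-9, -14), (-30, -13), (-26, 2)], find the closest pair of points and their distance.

Computing all pairwise distances among 7 points:

d((-22, 28), (-30, 20)) = 11.3137 <-- minimum
d((-22, 28), (6, 25)) = 28.1603
d((-22, 28), (-13, 7)) = 22.8473
d((-22, 28), (-9, -14)) = 43.9659
d((-22, 28), (-30, -13)) = 41.7732
d((-22, 28), (-26, 2)) = 26.3059
d((-30, 20), (6, 25)) = 36.3456
d((-30, 20), (-13, 7)) = 21.4009
d((-30, 20), (-9, -14)) = 39.9625
d((-30, 20), (-30, -13)) = 33.0
d((-30, 20), (-26, 2)) = 18.4391
d((6, 25), (-13, 7)) = 26.1725
d((6, 25), (-9, -14)) = 41.7852
d((6, 25), (-30, -13)) = 52.345
d((6, 25), (-26, 2)) = 39.4081
d((-13, 7), (-9, -14)) = 21.3776
d((-13, 7), (-30, -13)) = 26.2488
d((-13, 7), (-26, 2)) = 13.9284
d((-9, -14), (-30, -13)) = 21.0238
d((-9, -14), (-26, 2)) = 23.3452
d((-30, -13), (-26, 2)) = 15.5242

Closest pair: (-22, 28) and (-30, 20) with distance 11.3137

The closest pair is (-22, 28) and (-30, 20) with Euclidean distance 11.3137. For 7 points, brute-force pairwise comparison is shown above. For large n, the divide-and-conquer algorithm (sort by x, recurse on halves, check the dividing strip) achieves O(n log n).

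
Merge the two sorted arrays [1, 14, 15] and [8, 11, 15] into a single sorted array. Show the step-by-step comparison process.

Merging process:

Compare 1 vs 8: take 1 from left. Merged: [1]
Compare 14 vs 8: take 8 from right. Merged: [1, 8]
Compare 14 vs 11: take 11 from right. Merged: [1, 8, 11]
Compare 14 vs 15: take 14 from left. Merged: [1, 8, 11, 14]
Compare 15 vs 15: take 15 from left. Merged: [1, 8, 11, 14, 15]
Append remaining from right: [15]. Merged: [1, 8, 11, 14, 15, 15]

Final merged array: [1, 8, 11, 14, 15, 15]
Total comparisons: 5

The merged array is [1, 8, 11, 14, 15, 15], requiring 5 comparisons. The merge step runs in O(n) time where n is the total number of elements.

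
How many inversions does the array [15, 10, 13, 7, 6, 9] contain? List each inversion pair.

Finding inversions in [15, 10, 13, 7, 6, 9]:

(0, 1): arr[0]=15 > arr[1]=10
(0, 2): arr[0]=15 > arr[2]=13
(0, 3): arr[0]=15 > arr[3]=7
(0, 4): arr[0]=15 > arr[4]=6
(0, 5): arr[0]=15 > arr[5]=9
(1, 3): arr[1]=10 > arr[3]=7
(1, 4): arr[1]=10 > arr[4]=6
(1, 5): arr[1]=10 > arr[5]=9
(2, 3): arr[2]=13 > arr[3]=7
(2, 4): arr[2]=13 > arr[4]=6
(2, 5): arr[2]=13 > arr[5]=9
(3, 4): arr[3]=7 > arr[4]=6

Total inversions: 12

The array has 12 inversion(s): (0,1), (0,2), (0,3), (0,4), (0,5), (1,3), (1,4), (1,5), (2,3), (2,4), (2,5), (3,4). Each pair (i,j) satisfies i < j and arr[i] > arr[j].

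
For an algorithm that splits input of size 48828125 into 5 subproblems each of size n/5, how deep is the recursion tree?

For divide and conquer with division factor 5:

Problem sizes at each level:
Level 0: 48828125
Level 1: 9765625
Level 2: 1953125
Level 3: 390625
Level 4: 78125
Level 5: 15625
Level 6: 3125
Level 7: 625
Level 8: 125
Level 9: 25
Level 10: 5
Level 11: 1

The root is level 0 and the size-1 base case is level 11 (the tree spans levels 0 through 11, i.e. 12 levels counting the root), so the depth is the number of divisions: log_5(48828125) = 11

The recursion tree depth is log_5(48828125) = 11. At each level, the problem size is divided by 5, so it takes 11 divisions to reduce to a base case of size 1. The algorithm makes 5 recursive calls at each level.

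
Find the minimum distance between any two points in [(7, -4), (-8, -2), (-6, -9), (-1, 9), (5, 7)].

Computing all pairwise distances among 5 points:

d((7, -4), (-8, -2)) = 15.1327
d((7, -4), (-6, -9)) = 13.9284
d((7, -4), (-1, 9)) = 15.2643
d((7, -4), (5, 7)) = 11.1803
d((-8, -2), (-6, -9)) = 7.2801
d((-8, -2), (-1, 9)) = 13.0384
d((-8, -2), (5, 7)) = 15.8114
d((-6, -9), (-1, 9)) = 18.6815
d((-6, -9), (5, 7)) = 19.4165
d((-1, 9), (5, 7)) = 6.3246 <-- minimum

Closest pair: (-1, 9) and (5, 7) with distance 6.3246

The closest pair is (-1, 9) and (5, 7) with Euclidean distance 6.3246. For 5 points, brute-force pairwise comparison is shown above. For large n, the divide-and-conquer algorithm (sort by x, recurse on halves, check the dividing strip) achieves O(n log n).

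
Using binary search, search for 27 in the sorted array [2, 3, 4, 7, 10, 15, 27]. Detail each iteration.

Binary search for 27 in [2, 3, 4, 7, 10, 15, 27]:

lo=0, hi=6, mid=3, arr[mid]=7 -> 7 < 27, search right half
lo=4, hi=6, mid=5, arr[mid]=15 -> 15 < 27, search right half
lo=6, hi=6, mid=6, arr[mid]=27 -> Found target at index 6!

Binary search finds 27 at index 6 after 3 comparisons. The search repeatedly halves the search space by comparing with the middle element.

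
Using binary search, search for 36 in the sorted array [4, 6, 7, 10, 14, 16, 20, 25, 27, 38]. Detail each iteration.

Binary search for 36 in [4, 6, 7, 10, 14, 16, 20, 25, 27, 38]:

lo=0, hi=9, mid=4, arr[mid]=14 -> 14 < 36, search right half
lo=5, hi=9, mid=7, arr[mid]=25 -> 25 < 36, search right half
lo=8, hi=9, mid=8, arr[mid]=27 -> 27 < 36, search right half
lo=9, hi=9, mid=9, arr[mid]=38 -> 38 > 36, search left half
lo=9 > hi=8, target 36 not found

Binary search determines that 36 is not in the array after 4 comparisons. The search space was exhausted without finding the target.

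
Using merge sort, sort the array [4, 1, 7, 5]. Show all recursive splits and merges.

Merge sort trace:

Split: [4, 1, 7, 5] -> [4, 1] and [7, 5]
  Split: [4, 1] -> [4] and [1]
  Merge: [4] + [1] -> [1, 4]
  Split: [7, 5] -> [7] and [5]
  Merge: [7] + [5] -> [5, 7]
Merge: [1, 4] + [5, 7] -> [1, 4, 5, 7]

Final sorted array: [1, 4, 5, 7]

The merge sort proceeds by recursively splitting the array and merging sorted halves.
After all merges, the sorted array is [1, 4, 5, 7].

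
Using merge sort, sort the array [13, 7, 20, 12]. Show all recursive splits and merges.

Merge sort trace:

Split: [13, 7, 20, 12] -> [13, 7] and [20, 12]
  Split: [13, 7] -> [13] and [7]
  Merge: [13] + [7] -> [7, 13]
  Split: [20, 12] -> [20] and [12]
  Merge: [20] + [12] -> [12, 20]
Merge: [7, 13] + [12, 20] -> [7, 12, 13, 20]

Final sorted array: [7, 12, 13, 20]

The merge sort proceeds by recursively splitting the array and merging sorted halves.
After all merges, the sorted array is [7, 12, 13, 20].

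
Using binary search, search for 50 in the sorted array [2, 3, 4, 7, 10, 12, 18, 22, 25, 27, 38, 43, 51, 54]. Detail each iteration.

Binary search for 50 in [2, 3, 4, 7, 10, 12, 18, 22, 25, 27, 38, 43, 51, 54]:

lo=0, hi=13, mid=6, arr[mid]=18 -> 18 < 50, search right half
lo=7, hi=13, mid=10, arr[mid]=38 -> 38 < 50, search right half
lo=11, hi=13, mid=12, arr[mid]=51 -> 51 > 50, search left half
lo=11, hi=11, mid=11, arr[mid]=43 -> 43 < 50, search right half
lo=12 > hi=11, target 50 not found

Binary search determines that 50 is not in the array after 4 comparisons. The search space was exhausted without finding the target.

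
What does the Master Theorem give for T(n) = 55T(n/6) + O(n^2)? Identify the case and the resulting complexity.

Master Theorem for T(n) = 55T(n/6) + O(n^2):

a = 55, b = 6, c = 2
log_b(a) = log_6(55) = 2.2365

Case 1: c = 2 < log_6(55) = 2.2365
T(n) = O(n^(log_6 55))

For T(n) = 55T(n/6) + O(n^2): log_6(55) = 2.2365. This is Case 1 of the Master Theorem (c < log_b(a), work dominated by leaves), giving O(n^(log_6 55)).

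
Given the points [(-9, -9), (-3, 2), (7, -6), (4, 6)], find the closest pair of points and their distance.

Computing all pairwise distances among 4 points:

d((-9, -9), (-3, 2)) = 12.53
d((-9, -9), (7, -6)) = 16.2788
d((-9, -9), (4, 6)) = 19.8494
d((-3, 2), (7, -6)) = 12.8062
d((-3, 2), (4, 6)) = 8.0623 <-- minimum
d((7, -6), (4, 6)) = 12.3693

Closest pair: (-3, 2) and (4, 6) with distance 8.0623

The closest pair is (-3, 2) and (4, 6) with Euclidean distance 8.0623. For 4 points, brute-force pairwise comparison is shown above. For large n, the divide-and-conquer algorithm (sort by x, recurse on halves, check the dividing strip) achieves O(n log n).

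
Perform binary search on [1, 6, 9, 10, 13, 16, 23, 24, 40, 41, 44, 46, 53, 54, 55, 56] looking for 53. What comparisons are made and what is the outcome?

Binary search for 53 in [1, 6, 9, 10, 13, 16, 23, 24, 40, 41, 44, 46, 53, 54, 55, 56]:

lo=0, hi=15, mid=7, arr[mid]=24 -> 24 < 53, search right half
lo=8, hi=15, mid=11, arr[mid]=46 -> 46 < 53, search right half
lo=12, hi=15, mid=13, arr[mid]=54 -> 54 > 53, search left half
lo=12, hi=12, mid=12, arr[mid]=53 -> Found target at index 12!

Binary search finds 53 at index 12 after 4 comparisons. The search repeatedly halves the search space by comparing with the middle element.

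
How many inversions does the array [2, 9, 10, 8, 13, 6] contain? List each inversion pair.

Finding inversions in [2, 9, 10, 8, 13, 6]:

(1, 3): arr[1]=9 > arr[3]=8
(1, 5): arr[1]=9 > arr[5]=6
(2, 3): arr[2]=10 > arr[3]=8
(2, 5): arr[2]=10 > arr[5]=6
(3, 5): arr[3]=8 > arr[5]=6
(4, 5): arr[4]=13 > arr[5]=6

Total inversions: 6

The array has 6 inversion(s): (1,3), (1,5), (2,3), (2,5), (3,5), (4,5). Each pair (i,j) satisfies i < j and arr[i] > arr[j].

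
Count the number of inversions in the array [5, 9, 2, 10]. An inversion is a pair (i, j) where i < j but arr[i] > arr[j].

Finding inversions in [5, 9, 2, 10]:

(0, 2): arr[0]=5 > arr[2]=2
(1, 2): arr[1]=9 > arr[2]=2

Total inversions: 2

The array has 2 inversion(s): (0,2), (1,2). Each pair (i,j) satisfies i < j and arr[i] > arr[j].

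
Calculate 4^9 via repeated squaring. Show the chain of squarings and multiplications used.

Computing 4^9 by squaring (build up from 4^1; each line after the first costs one multiplication):

4^1 = 4
4^2 = (4^1)^2 = 4^2 = 16
4^4 = (4^2)^2 = 16^2 = 256
4^8 = (4^4)^2 = 256^2 = 65536
4^9 = 4 * 4^8 = 4 * 65536 = 262144

Result: 262144
Multiplications needed: 4 (4 lines after 4^1)

4^9 = 262144. Using exponentiation by squaring, this requires 4 multiplications. The key idea: if the exponent is even, square the half-power; if odd, multiply by the base once.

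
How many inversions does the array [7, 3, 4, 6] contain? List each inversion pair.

Finding inversions in [7, 3, 4, 6]:

(0, 1): arr[0]=7 > arr[1]=3
(0, 2): arr[0]=7 > arr[2]=4
(0, 3): arr[0]=7 > arr[3]=6

Total inversions: 3

The array has 3 inversion(s): (0,1), (0,2), (0,3). Each pair (i,j) satisfies i < j and arr[i] > arr[j].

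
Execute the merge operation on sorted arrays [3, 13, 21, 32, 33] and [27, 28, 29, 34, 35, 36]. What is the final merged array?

Merging process:

Compare 3 vs 27: take 3 from left. Merged: [3]
Compare 13 vs 27: take 13 from left. Merged: [3, 13]
Compare 21 vs 27: take 21 from left. Merged: [3, 13, 21]
Compare 32 vs 27: take 27 from right. Merged: [3, 13, 21, 27]
Compare 32 vs 28: take 28 from right. Merged: [3, 13, 21, 27, 28]
Compare 32 vs 29: take 29 from right. Merged: [3, 13, 21, 27, 28, 29]
Compare 32 vs 34: take 32 from left. Merged: [3, 13, 21, 27, 28, 29, 32]
Compare 33 vs 34: take 33 from left. Merged: [3, 13, 21, 27, 28, 29, 32, 33]
Append remaining from right: [34, 35, 36]. Merged: [3, 13, 21, 27, 28, 29, 32, 33, 34, 35, 36]

Final merged array: [3, 13, 21, 27, 28, 29, 32, 33, 34, 35, 36]
Total comparisons: 8

The merged array is [3, 13, 21, 27, 28, 29, 32, 33, 34, 35, 36], requiring 8 comparisons. The merge step runs in O(n) time where n is the total number of elements.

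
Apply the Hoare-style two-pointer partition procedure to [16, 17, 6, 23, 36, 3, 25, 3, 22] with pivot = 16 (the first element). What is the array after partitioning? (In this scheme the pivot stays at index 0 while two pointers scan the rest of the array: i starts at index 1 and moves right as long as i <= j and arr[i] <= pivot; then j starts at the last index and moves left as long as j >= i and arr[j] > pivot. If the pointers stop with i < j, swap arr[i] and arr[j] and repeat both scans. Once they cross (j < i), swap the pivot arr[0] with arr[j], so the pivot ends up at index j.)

Hoare-style two-pointer partition with pivot = 16:

Initial array: [16, 17, 6, 23, 36, 3, 25, 3, 22]

Pointers start at i = 1, j = 8.
i stops at index 1 (arr[1]=17 > 16), j stops at index 7 (arr[7]=3 <= 16): swap arr[1] and arr[7], array becomes [16, 3, 6, 23, 36, 3, 25, 17, 22]
i stops at index 3 (arr[3]=23 > 16), j stops at index 5 (arr[5]=3 <= 16): swap arr[3] and arr[5], array becomes [16, 3, 6, 3, 36, 23, 25, 17, 22]
i ends at 4, j ends at 3: the pointers have crossed (j < i), so scanning stops.

Swap pivot arr[0] with arr[3] to place pivot at position 3: [3, 3, 6, 16, 36, 23, 25, 17, 22]
Pivot position: 3

After partitioning with pivot 16, the array becomes [3, 3, 6, 16, 36, 23, 25, 17, 22]. The pivot is placed at index 3. All elements to the left of the pivot are <= 16, and all elements to the right are > 16.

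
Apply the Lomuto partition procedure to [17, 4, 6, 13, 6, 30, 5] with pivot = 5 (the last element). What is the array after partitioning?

Lomuto partition with pivot = 5:

Initial array: [17, 4, 6, 13, 6, 30, 5]

arr[0]=17 > 5: no swap
arr[1]=4 <= 5: swap with position 0, array becomes [4, 17, 6, 13, 6, 30, 5]
arr[2]=6 > 5: no swap
arr[3]=13 > 5: no swap
arr[4]=6 > 5: no swap
arr[5]=30 > 5: no swap

Place pivot at position 1: [4, 5, 6, 13, 6, 30, 17]
Pivot position: 1

After partitioning with pivot 5, the array becomes [4, 5, 6, 13, 6, 30, 17]. The pivot is placed at index 1. All elements to the left of the pivot are <= 5, and all elements to the right are > 5.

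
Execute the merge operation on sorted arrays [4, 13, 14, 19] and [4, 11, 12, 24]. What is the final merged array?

Merging process:

Compare 4 vs 4: take 4 from left. Merged: [4]
Compare 13 vs 4: take 4 from right. Merged: [4, 4]
Compare 13 vs 11: take 11 from right. Merged: [4, 4, 11]
Compare 13 vs 12: take 12 from right. Merged: [4, 4, 11, 12]
Compare 13 vs 24: take 13 from left. Merged: [4, 4, 11, 12, 13]
Compare 14 vs 24: take 14 from left. Merged: [4, 4, 11, 12, 13, 14]
Compare 19 vs 24: take 19 from left. Merged: [4, 4, 11, 12, 13, 14, 19]
Append remaining from right: [24]. Merged: [4, 4, 11, 12, 13, 14, 19, 24]

Final merged array: [4, 4, 11, 12, 13, 14, 19, 24]
Total comparisons: 7

The merged array is [4, 4, 11, 12, 13, 14, 19, 24], requiring 7 comparisons. The merge step runs in O(n) time where n is the total number of elements.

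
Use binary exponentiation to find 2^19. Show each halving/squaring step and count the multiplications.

Computing 2^19 by squaring (build up from 2^1; each line after the first costs one multiplication):

2^1 = 2
2^2 = (2^1)^2 = 2^2 = 4
2^4 = (2^2)^2 = 4^2 = 16
2^8 = (2^4)^2 = 16^2 = 256
2^9 = 2 * 2^8 = 2 * 256 = 512
2^18 = (2^9)^2 = 512^2 = 262144
2^19 = 2 * 2^18 = 2 * 262144 = 524288

Result: 524288
Multiplications needed: 6 (6 lines after 2^1)

2^19 = 524288. Using exponentiation by squaring, this requires 6 multiplications. The key idea: if the exponent is even, square the half-power; if odd, multiply by the base once.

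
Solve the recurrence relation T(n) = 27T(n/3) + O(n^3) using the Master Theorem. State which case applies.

Master Theorem for T(n) = 27T(n/3) + O(n^3):

a = 27, b = 3, c = 3
log_b(a) = log_3(27) = 3.0000

Case 2: c = 3 = log_3(27) = 3.0000
T(n) = O(n^3 log n) = O(n^3 log n)

For T(n) = 27T(n/3) + O(n^3): log_3(27) = 3.0000. This is Case 2 of the Master Theorem (c = log_b(a), equal work at all levels), giving O(n^3 log n).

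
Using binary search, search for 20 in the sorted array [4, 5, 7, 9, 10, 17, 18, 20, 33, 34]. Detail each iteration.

Binary search for 20 in [4, 5, 7, 9, 10, 17, 18, 20, 33, 34]:

lo=0, hi=9, mid=4, arr[mid]=10 -> 10 < 20, search right half
lo=5, hi=9, mid=7, arr[mid]=20 -> Found target at index 7!

Binary search finds 20 at index 7 after 2 comparisons. The search repeatedly halves the search space by comparing with the middle element.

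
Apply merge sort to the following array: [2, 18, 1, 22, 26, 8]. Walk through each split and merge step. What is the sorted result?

Merge sort trace:

Split: [2, 18, 1, 22, 26, 8] -> [2, 18, 1] and [22, 26, 8]
  Split: [2, 18, 1] -> [2] and [18, 1]
    Split: [18, 1] -> [18] and [1]
    Merge: [18] + [1] -> [1, 18]
  Merge: [2] + [1, 18] -> [1, 2, 18]
  Split: [22, 26, 8] -> [22] and [26, 8]
    Split: [26, 8] -> [26] and [8]
    Merge: [26] + [8] -> [8, 26]
  Merge: [22] + [8, 26] -> [8, 22, 26]
Merge: [1, 2, 18] + [8, 22, 26] -> [1, 2, 8, 18, 22, 26]

Final sorted array: [1, 2, 8, 18, 22, 26]

The merge sort proceeds by recursively splitting the array and merging sorted halves.
After all merges, the sorted array is [1, 2, 8, 18, 22, 26].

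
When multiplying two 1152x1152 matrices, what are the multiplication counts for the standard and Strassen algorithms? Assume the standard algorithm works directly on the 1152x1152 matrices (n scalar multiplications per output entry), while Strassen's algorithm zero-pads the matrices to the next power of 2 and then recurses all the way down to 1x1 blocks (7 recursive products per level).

Matrix multiplication for 1152x1152 matrices:

Strassen's algorithm requires power-of-2 dimensions. Pad 1152x1152 to 2048x2048 (next power of 2).

Standard algorithm: 1152^3 = 1528823808 multiplications
Strassen's algorithm: 7^(log2(2048)) = 7^11 = 1977326743 multiplications
Difference: 1528823808 - 1977326743 = -448502935 (Strassen uses MORE here due to padding overhead — for small or just-over-power-of-2 n, padding can outweigh the per-level savings)

Standard: 1528823808 multiplications (1152^3). Strassen: 1977326743 multiplications (7^11, after padding to 2048x2048). Strassen reduces 8 recursive multiplications to 7 at each level.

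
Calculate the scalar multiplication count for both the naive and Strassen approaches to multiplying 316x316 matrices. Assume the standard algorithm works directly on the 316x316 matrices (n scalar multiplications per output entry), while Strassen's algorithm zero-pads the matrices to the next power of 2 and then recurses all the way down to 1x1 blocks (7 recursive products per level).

Matrix multiplication for 316x316 matrices:

Strassen's algorithm requires power-of-2 dimensions. Pad 316x316 to 512x512 (next power of 2).

Standard algorithm: 316^3 = 31554496 multiplications
Strassen's algorithm: 7^(log2(512)) = 7^9 = 40353607 multiplications
Difference: 31554496 - 40353607 = -8799111 (Strassen uses MORE here due to padding overhead — for small or just-over-power-of-2 n, padding can outweigh the per-level savings)

Standard: 31554496 multiplications (316^3). Strassen: 40353607 multiplications (7^9, after padding to 512x512). Strassen reduces 8 recursive multiplications to 7 at each level.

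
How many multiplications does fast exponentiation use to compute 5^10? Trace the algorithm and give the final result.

Computing 5^10 by squaring (build up from 5^1; each line after the first costs one multiplication):

5^1 = 5
5^2 = (5^1)^2 = 5^2 = 25
5^4 = (5^2)^2 = 25^2 = 625
5^5 = 5 * 5^4 = 5 * 625 = 3125
5^10 = (5^5)^2 = 3125^2 = 9765625

Result: 9765625
Multiplications needed: 4 (4 lines after 5^1)

5^10 = 9765625. Using exponentiation by squaring, this requires 4 multiplications. The key idea: if the exponent is even, square the half-power; if odd, multiply by the base once.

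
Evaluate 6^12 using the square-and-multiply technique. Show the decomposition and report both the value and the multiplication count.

Computing 6^12 by squaring (build up from 6^1; each line after the first costs one multiplication):

6^1 = 6
6^2 = (6^1)^2 = 6^2 = 36
6^3 = 6 * 6^2 = 6 * 36 = 216
6^6 = (6^3)^2 = 216^2 = 46656
6^12 = (6^6)^2 = 46656^2 = 2176782336

Result: 2176782336
Multiplications needed: 4 (4 lines after 6^1)

6^12 = 2176782336. Using exponentiation by squaring, this requires 4 multiplications. The key idea: if the exponent is even, square the half-power; if odd, multiply by the base once.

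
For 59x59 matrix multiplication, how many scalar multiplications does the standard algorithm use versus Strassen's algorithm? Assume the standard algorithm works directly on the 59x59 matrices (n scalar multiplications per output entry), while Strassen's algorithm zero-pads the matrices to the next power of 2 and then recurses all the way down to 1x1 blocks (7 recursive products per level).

Matrix multiplication for 59x59 matrices:

Strassen's algorithm requires power-of-2 dimensions. Pad 59x59 to 64x64 (next power of 2).

Standard algorithm: 59^3 = 205379 multiplications
Strassen's algorithm: 7^(log2(64)) = 7^6 = 117649 multiplications
Savings: 205379 - 117649 = 87730 multiplications

Standard: 205379 multiplications (59^3). Strassen: 117649 multiplications (7^6, after padding to 64x64). Strassen reduces 8 recursive multiplications to 7 at each level.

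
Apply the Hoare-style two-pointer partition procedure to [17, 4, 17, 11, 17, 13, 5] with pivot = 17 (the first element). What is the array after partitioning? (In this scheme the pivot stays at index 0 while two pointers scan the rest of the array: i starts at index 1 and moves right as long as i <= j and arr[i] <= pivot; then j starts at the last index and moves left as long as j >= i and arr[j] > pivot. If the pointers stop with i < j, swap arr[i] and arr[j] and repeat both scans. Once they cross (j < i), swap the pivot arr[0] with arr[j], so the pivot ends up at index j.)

Hoare-style two-pointer partition with pivot = 17:

Initial array: [17, 4, 17, 11, 17, 13, 5]

Pointers start at i = 1, j = 6.
i ends at 7, j ends at 6: the pointers have crossed (j < i), so scanning stops.

Swap pivot arr[0] with arr[6] to place pivot at position 6: [5, 4, 17, 11, 17, 13, 17]
Pivot position: 6

After partitioning with pivot 17, the array becomes [5, 4, 17, 11, 17, 13, 17]. The pivot is placed at index 6. All elements to the left of the pivot are <= 17, and all elements to the right are > 17.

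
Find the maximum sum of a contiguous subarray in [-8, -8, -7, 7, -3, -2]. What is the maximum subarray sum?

Using Kadane's algorithm on [-8, -8, -7, 7, -3, -2]:

Scanning through the array:
Position 1 (value -8): max_ending_here = -8, max_so_far = -8
Position 2 (value -7): max_ending_here = -7, max_so_far = -7
Position 3 (value 7): max_ending_here = 7, max_so_far = 7
Position 4 (value -3): max_ending_here = 4, max_so_far = 7
Position 5 (value -2): max_ending_here = 2, max_so_far = 7

Maximum subarray: [7]
Maximum sum: 7

The maximum subarray is [7] with sum 7. This subarray runs from index 3 to index 3.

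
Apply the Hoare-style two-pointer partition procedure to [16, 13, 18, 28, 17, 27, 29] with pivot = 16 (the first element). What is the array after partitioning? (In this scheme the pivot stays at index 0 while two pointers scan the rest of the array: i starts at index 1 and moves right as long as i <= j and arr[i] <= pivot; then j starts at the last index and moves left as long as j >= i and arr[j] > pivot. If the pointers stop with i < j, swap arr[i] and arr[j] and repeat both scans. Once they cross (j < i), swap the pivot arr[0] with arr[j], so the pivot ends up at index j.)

Hoare-style two-pointer partition with pivot = 16:

Initial array: [16, 13, 18, 28, 17, 27, 29]

Pointers start at i = 1, j = 6.
i ends at 2, j ends at 1: the pointers have crossed (j < i), so scanning stops.

Swap pivot arr[0] with arr[1] to place pivot at position 1: [13, 16, 18, 28, 17, 27, 29]
Pivot position: 1

After partitioning with pivot 16, the array becomes [13, 16, 18, 28, 17, 27, 29]. The pivot is placed at index 1. All elements to the left of the pivot are <= 16, and all elements to the right are > 16.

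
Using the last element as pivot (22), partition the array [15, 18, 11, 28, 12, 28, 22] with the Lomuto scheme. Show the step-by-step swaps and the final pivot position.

Lomuto partition with pivot = 22:

Initial array: [15, 18, 11, 28, 12, 28, 22]

arr[0]=15 <= 22: swap with position 0, array becomes [15, 18, 11, 28, 12, 28, 22]
arr[1]=18 <= 22: swap with position 1, array becomes [15, 18, 11, 28, 12, 28, 22]
arr[2]=11 <= 22: swap with position 2, array becomes [15, 18, 11, 28, 12, 28, 22]
arr[3]=28 > 22: no swap
arr[4]=12 <= 22: swap with position 3, array becomes [15, 18, 11, 12, 28, 28, 22]
arr[5]=28 > 22: no swap

Place pivot at position 4: [15, 18, 11, 12, 22, 28, 28]
Pivot position: 4

After partitioning with pivot 22, the array becomes [15, 18, 11, 12, 22, 28, 28]. The pivot is placed at index 4. All elements to the left of the pivot are <= 22, and all elements to the right are > 22.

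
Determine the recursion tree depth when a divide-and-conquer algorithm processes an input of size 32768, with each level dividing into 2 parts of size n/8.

For divide and conquer with division factor 8:

Problem sizes at each level:
Level 0: 32768
Level 1: 4096
Level 2: 512
Level 3: 64
Level 4: 8
Level 5: 1

The root is level 0 and the size-1 base case is level 5 (the tree spans levels 0 through 5, i.e. 6 levels counting the root), so the depth is the number of divisions: log_8(32768) = 5

The recursion tree depth is log_8(32768) = 5. At each level, the problem size is divided by 8, so it takes 5 divisions to reduce to a base case of size 1. The algorithm makes 2 recursive calls at each level.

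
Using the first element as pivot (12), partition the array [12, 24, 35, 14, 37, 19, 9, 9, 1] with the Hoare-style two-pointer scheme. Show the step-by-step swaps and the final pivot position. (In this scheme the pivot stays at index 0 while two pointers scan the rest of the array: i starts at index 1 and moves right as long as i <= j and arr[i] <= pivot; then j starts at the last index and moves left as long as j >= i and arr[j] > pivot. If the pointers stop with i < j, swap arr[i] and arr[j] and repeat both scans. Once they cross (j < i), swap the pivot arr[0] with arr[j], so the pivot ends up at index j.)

Hoare-style two-pointer partition with pivot = 12:

Initial array: [12, 24, 35, 14, 37, 19, 9, 9, 1]

Pointers start at i = 1, j = 8.
i stops at index 1 (arr[1]=24 > 12), j stops at index 8 (arr[8]=1 <= 12): swap arr[1] and arr[8], array becomes [12, 1, 35, 14, 37, 19, 9, 9, 24]
i stops at index 2 (arr[2]=35 > 12), j stops at index 7 (arr[7]=9 <= 12): swap arr[2] and arr[7], array becomes [12, 1, 9, 14, 37, 19, 9, 35, 24]
i stops at index 3 (arr[3]=14 > 12), j stops at index 6 (arr[6]=9 <= 12): swap arr[3] and arr[6], array becomes [12, 1, 9, 9, 37, 19, 14, 35, 24]
i ends at 4, j ends at 3: the pointers have crossed (j < i), so scanning stops.

Swap pivot arr[0] with arr[3] to place pivot at position 3: [9, 1, 9, 12, 37, 19, 14, 35, 24]
Pivot position: 3

After partitioning with pivot 12, the array becomes [9, 1, 9, 12, 37, 19, 14, 35, 24]. The pivot is placed at index 3. All elements to the left of the pivot are <= 12, and all elements to the right are > 12.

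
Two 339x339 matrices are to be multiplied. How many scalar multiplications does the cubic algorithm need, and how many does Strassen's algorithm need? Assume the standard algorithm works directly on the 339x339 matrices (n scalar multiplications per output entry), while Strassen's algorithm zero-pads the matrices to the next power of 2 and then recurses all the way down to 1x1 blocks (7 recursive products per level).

Matrix multiplication for 339x339 matrices:

Strassen's algorithm requires power-of-2 dimensions. Pad 339x339 to 512x512 (next power of 2).

Standard algorithm: 339^3 = 38958219 multiplications
Strassen's algorithm: 7^(log2(512)) = 7^9 = 40353607 multiplications
Difference: 38958219 - 40353607 = -1395388 (Strassen uses MORE here due to padding overhead — for small or just-over-power-of-2 n, padding can outweigh the per-level savings)

Standard: 38958219 multiplications (339^3). Strassen: 40353607 multiplications (7^9, after padding to 512x512). Strassen reduces 8 recursive multiplications to 7 at each level.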